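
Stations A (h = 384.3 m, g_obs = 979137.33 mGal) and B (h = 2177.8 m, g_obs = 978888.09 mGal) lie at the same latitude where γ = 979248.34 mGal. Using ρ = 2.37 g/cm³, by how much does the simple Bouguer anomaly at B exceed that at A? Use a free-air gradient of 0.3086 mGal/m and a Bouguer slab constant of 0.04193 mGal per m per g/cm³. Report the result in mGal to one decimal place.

126.0

Δg_SB(A) = 979137.33 − 979248.34 + 0.3086×384.3 − 0.04193×2.37×384.3 = -30.60 mGal
Δg_SB(B) = 978888.09 − 979248.34 + 0.3086×2177.8 − 0.04193×2.37×2177.8 = 95.40 mGal
Difference = 95.40 − (-30.60) = 126.00 mGal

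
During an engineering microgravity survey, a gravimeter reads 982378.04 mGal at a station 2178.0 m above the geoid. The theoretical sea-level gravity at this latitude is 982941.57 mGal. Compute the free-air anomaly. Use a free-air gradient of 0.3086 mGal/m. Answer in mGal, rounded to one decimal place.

Free-air correction = 0.3086 × 2178.0 = 672.13 mGal
Free-air anomaly = 982378.04 − 982941.57 + (672.13) = 108.60 mGal

108.6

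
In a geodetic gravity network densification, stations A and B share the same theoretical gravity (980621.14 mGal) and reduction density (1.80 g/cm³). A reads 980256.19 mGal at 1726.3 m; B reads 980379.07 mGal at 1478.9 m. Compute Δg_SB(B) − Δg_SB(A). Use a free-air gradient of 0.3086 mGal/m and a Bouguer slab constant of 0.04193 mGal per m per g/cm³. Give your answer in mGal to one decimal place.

65.2

Δg_SB(A) = 980256.19 − 980621.14 + 0.3086×1726.3 − 0.04193×1.80×1726.3 = 37.50 mGal
Δg_SB(B) = 980379.07 − 980621.14 + 0.3086×1478.9 − 0.04193×1.80×1478.9 = 102.70 mGal
Difference = 102.70 − (37.50) = 65.20 mGal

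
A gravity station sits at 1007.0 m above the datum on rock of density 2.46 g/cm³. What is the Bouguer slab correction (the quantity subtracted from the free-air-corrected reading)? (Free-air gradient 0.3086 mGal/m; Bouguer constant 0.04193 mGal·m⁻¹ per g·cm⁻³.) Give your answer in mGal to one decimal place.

Bouguer slab correction = 0.04193 × 2.46 × 1007.0 = 103.9 mGal

103.9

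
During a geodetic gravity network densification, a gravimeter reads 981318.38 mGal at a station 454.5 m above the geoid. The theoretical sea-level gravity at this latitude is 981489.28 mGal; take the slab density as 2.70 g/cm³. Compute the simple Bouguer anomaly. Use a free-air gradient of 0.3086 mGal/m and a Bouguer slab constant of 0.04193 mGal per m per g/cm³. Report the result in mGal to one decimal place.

Free-air correction = 0.3086 × 454.5 = 140.26 mGal
Free-air anomaly = 981318.38 − 981489.28 + (140.26) = -30.64 mGal
Bouguer slab correction = 0.04193 × 2.70 × 454.5 = 51.45 mGal
Simple Bouguer anomaly = -30.64 − (51.45) = -82.09 mGal

-82.1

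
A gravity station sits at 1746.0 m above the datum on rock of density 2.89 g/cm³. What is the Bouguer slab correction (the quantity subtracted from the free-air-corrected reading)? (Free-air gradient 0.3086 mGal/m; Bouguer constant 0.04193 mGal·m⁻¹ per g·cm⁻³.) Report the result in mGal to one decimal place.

211.6

Bouguer slab correction = 0.04193 × 2.89 × 1746.0 = 211.6 mGal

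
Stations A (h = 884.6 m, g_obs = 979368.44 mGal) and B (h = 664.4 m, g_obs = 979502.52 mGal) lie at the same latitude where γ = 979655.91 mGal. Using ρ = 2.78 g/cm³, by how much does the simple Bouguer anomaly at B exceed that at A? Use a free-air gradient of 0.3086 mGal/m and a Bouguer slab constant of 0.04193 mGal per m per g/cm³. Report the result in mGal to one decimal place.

91.8

Δg_SB(A) = 979368.44 − 979655.91 + 0.3086×884.6 − 0.04193×2.78×884.6 = -117.60 mGal
Δg_SB(B) = 979502.52 − 979655.91 + 0.3086×664.4 − 0.04193×2.78×664.4 = -25.80 mGal
Difference = -25.80 − (-117.60) = 91.80 mGal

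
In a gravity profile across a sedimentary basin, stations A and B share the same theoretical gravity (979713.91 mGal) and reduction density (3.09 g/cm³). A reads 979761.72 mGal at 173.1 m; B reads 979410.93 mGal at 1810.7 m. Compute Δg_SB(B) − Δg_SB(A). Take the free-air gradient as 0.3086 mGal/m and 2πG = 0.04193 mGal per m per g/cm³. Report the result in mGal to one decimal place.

-57.6

Δg_SB(A) = 979761.72 − 979713.91 + 0.3086×173.1 − 0.04193×3.09×173.1 = 78.80 mGal
Δg_SB(B) = 979410.93 − 979713.91 + 0.3086×1810.7 − 0.04193×3.09×1810.7 = 21.20 mGal
Difference = 21.20 − (78.80) = -57.60 mGal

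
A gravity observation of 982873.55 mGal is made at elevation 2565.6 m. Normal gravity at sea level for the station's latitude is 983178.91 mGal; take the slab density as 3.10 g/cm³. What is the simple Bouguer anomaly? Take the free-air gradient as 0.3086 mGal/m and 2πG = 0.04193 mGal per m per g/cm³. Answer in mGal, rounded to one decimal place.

152.9

Free-air correction = 0.3086 × 2565.6 = 791.74 mGal
Free-air anomaly = 982873.55 − 983178.91 + (791.74) = 486.38 mGal
Bouguer slab correction = 0.04193 × 3.10 × 2565.6 = 333.48 mGal
Simple Bouguer anomaly = 486.38 − (333.48) = 152.90 mGal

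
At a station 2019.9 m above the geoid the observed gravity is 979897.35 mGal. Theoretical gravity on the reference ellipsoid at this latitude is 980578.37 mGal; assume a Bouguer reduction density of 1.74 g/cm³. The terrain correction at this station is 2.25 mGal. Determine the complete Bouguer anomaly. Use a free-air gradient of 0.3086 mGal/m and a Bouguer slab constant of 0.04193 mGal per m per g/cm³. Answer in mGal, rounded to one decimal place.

-202.8

Free-air correction = 0.3086 × 2019.9 = 623.34 mGal
Free-air anomaly = 979897.35 − 980578.37 + (623.34) = -57.68 mGal
Bouguer slab correction = 0.04193 × 1.74 × 2019.9 = 147.37 mGal
Simple Bouguer anomaly = -57.68 − (147.37) = -205.05 mGal
Complete Bouguer anomaly = -205.05 + 2.25 = -202.80 mGal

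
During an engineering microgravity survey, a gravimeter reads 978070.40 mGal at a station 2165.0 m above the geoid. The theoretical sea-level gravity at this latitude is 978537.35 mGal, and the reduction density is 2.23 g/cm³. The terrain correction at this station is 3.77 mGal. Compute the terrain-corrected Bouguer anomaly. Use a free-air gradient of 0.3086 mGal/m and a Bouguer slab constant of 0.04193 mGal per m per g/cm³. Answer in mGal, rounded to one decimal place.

2.5

Free-air correction = 0.3086 × 2165.0 = 668.12 mGal
Free-air anomaly = 978070.40 − 978537.35 + (668.12) = 201.17 mGal
Bouguer slab correction = 0.04193 × 2.23 × 2165.0 = 202.44 mGal
Simple Bouguer anomaly = 201.17 − (202.44) = -1.27 mGal
Complete Bouguer anomaly = -1.27 + 3.77 = 2.50 mGal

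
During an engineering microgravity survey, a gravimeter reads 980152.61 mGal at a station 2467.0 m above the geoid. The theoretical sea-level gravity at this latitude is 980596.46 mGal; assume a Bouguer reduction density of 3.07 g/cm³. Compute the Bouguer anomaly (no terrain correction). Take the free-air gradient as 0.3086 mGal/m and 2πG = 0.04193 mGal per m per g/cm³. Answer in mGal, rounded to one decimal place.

-0.1

Free-air correction = 0.3086 × 2467.0 = 761.32 mGal
Free-air anomaly = 980152.61 − 980596.46 + (761.32) = 317.47 mGal
Bouguer slab correction = 0.04193 × 3.07 × 2467.0 = 317.56 mGal
Simple Bouguer anomaly = 317.47 − (317.56) = -0.09 mGal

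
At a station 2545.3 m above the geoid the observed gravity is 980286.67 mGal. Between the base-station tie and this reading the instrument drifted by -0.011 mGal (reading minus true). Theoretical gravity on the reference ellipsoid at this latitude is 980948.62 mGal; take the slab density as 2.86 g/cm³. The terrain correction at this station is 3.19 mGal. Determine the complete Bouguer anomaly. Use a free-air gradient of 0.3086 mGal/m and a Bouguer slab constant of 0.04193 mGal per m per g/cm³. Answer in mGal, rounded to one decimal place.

-178.5

Drift-corrected reading = 980286.67 − (-0.011) = 980286.681 mGal
Free-air correction = 0.3086 × 2545.3 = 785.48 mGal
Free-air anomaly = 980286.681 − 980948.62 + (785.48) = 123.541 mGal
Bouguer slab correction = 0.04193 × 2.86 × 2545.3 = 305.23 mGal
Simple Bouguer anomaly = 123.541 − (305.23) = -181.689 mGal
Complete Bouguer anomaly = -181.689 + 3.19 = -178.499 mGal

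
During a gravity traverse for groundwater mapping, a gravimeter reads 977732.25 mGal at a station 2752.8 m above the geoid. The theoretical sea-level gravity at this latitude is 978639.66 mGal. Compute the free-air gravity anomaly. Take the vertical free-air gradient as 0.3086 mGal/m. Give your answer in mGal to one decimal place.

-57.9

Free-air correction = 0.3086 × 2752.8 = 849.51 mGal
Free-air anomaly = 977732.25 − 978639.66 + (849.51) = -57.90 mGal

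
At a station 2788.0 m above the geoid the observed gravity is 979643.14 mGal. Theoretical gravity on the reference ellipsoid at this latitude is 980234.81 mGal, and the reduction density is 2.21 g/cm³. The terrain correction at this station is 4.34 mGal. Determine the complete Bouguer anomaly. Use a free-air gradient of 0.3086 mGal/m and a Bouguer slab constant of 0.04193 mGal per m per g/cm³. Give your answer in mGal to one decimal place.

14.7

Free-air correction = 0.3086 × 2788.0 = 860.38 mGal
Free-air anomaly = 979643.14 − 980234.81 + (860.38) = 268.71 mGal
Bouguer slab correction = 0.04193 × 2.21 × 2788.0 = 258.35 mGal
Simple Bouguer anomaly = 268.71 − (258.35) = 10.36 mGal
Complete Bouguer anomaly = 10.36 + 4.34 = 14.70 mGal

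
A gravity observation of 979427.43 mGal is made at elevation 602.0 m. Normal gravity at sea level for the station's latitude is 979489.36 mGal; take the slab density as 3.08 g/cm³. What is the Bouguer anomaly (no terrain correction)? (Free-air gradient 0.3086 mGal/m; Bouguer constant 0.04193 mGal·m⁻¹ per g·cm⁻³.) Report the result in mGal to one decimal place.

Free-air correction = 0.3086 × 602.0 = 185.78 mGal
Free-air anomaly = 979427.43 − 979489.36 + (185.78) = 123.85 mGal
Bouguer slab correction = 0.04193 × 3.08 × 602.0 = 77.74 mGal
Simple Bouguer anomaly = 123.85 − (77.74) = 46.11 mGal

46.1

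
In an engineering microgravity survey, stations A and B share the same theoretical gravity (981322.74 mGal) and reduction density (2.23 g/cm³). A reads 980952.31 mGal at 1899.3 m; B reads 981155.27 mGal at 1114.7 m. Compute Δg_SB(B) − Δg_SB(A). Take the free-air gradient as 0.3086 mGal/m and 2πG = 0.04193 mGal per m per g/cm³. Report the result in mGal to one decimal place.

Δg_SB(A) = 980952.31 − 981322.74 + 0.3086×1899.3 − 0.04193×2.23×1899.3 = 38.10 mGal
Δg_SB(B) = 981155.27 − 981322.74 + 0.3086×1114.7 − 0.04193×2.23×1114.7 = 72.30 mGal
Difference = 72.30 − (38.10) = 34.20 mGal

34.2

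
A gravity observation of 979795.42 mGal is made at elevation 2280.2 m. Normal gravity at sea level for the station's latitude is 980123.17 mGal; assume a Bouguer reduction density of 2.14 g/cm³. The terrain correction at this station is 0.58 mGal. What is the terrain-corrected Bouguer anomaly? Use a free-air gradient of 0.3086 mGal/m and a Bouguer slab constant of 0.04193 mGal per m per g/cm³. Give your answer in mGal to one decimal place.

Free-air correction = 0.3086 × 2280.2 = 703.67 mGal
Free-air anomaly = 979795.42 − 980123.17 + (703.67) = 375.92 mGal
Bouguer slab correction = 0.04193 × 2.14 × 2280.2 = 204.60 mGal
Simple Bouguer anomaly = 375.92 − (204.60) = 171.32 mGal
Complete Bouguer anomaly = 171.32 + 0.58 = 171.90 mGal

171.9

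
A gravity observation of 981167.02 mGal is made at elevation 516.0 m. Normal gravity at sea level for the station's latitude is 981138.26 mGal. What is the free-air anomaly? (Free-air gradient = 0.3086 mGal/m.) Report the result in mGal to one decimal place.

Free-air correction = 0.3086 × 516.0 = 159.24 mGal
Free-air anomaly = 981167.02 − 981138.26 + (159.24) = 188.00 mGal

188.0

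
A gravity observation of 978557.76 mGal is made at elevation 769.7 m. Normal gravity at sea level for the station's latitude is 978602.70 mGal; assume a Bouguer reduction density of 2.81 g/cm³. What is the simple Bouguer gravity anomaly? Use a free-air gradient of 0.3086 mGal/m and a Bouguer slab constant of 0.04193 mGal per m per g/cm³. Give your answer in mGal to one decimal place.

101.9

Free-air correction = 0.3086 × 769.7 = 237.53 mGal
Free-air anomaly = 978557.76 − 978602.70 + (237.53) = 192.59 mGal
Bouguer slab correction = 0.04193 × 2.81 × 769.7 = 90.69 mGal
Simple Bouguer anomaly = 192.59 − (90.69) = 101.90 mGal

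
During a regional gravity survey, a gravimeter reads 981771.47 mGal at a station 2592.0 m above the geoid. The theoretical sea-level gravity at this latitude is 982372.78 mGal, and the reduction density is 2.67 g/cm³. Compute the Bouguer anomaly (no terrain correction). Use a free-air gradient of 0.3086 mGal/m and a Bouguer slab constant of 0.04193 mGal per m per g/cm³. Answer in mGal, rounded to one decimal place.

-91.6

Free-air correction = 0.3086 × 2592.0 = 799.89 mGal
Free-air anomaly = 981771.47 − 982372.78 + (799.89) = 198.58 mGal
Bouguer slab correction = 0.04193 × 2.67 × 2592.0 = 290.18 mGal
Simple Bouguer anomaly = 198.58 − (290.18) = -91.60 mGal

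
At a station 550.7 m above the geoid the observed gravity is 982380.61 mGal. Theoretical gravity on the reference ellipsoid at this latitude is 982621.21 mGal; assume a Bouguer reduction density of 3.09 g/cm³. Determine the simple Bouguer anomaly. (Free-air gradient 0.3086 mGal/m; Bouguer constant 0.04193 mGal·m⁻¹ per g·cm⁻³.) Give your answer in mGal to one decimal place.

-142.0

Free-air correction = 0.3086 × 550.7 = 169.95 mGal
Free-air anomaly = 982380.61 − 982621.21 + (169.95) = -70.65 mGal
Bouguer slab correction = 0.04193 × 3.09 × 550.7 = 71.35 mGal
Simple Bouguer anomaly = -70.65 − (71.35) = -142.00 mGal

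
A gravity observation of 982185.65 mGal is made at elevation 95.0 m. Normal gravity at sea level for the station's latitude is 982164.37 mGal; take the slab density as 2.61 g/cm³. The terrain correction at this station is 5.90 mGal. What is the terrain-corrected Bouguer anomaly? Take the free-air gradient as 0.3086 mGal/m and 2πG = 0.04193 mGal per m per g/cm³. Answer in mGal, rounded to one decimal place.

46.1

Free-air correction = 0.3086 × 95.0 = 29.32 mGal
Free-air anomaly = 982185.65 − 982164.37 + (29.32) = 50.60 mGal
Bouguer slab correction = 0.04193 × 2.61 × 95.0 = 10.40 mGal
Simple Bouguer anomaly = 50.60 − (10.40) = 40.20 mGal
Complete Bouguer anomaly = 40.20 + 5.90 = 46.10 mGal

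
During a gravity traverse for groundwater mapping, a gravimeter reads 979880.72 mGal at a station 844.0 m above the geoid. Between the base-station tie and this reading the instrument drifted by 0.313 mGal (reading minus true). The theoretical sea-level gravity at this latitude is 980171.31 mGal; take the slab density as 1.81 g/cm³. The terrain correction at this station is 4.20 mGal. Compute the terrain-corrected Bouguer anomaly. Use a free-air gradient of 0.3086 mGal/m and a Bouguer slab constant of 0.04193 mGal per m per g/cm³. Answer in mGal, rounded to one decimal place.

-90.3

Drift-corrected reading = 979880.72 − (0.313) = 979880.407 mGal
Free-air correction = 0.3086 × 844.0 = 260.46 mGal
Free-air anomaly = 979880.407 − 980171.31 + (260.46) = -30.443 mGal
Bouguer slab correction = 0.04193 × 1.81 × 844.0 = 64.05 mGal
Simple Bouguer anomaly = -30.443 − (64.05) = -94.493 mGal
Complete Bouguer anomaly = -94.493 + 4.20 = -90.293 mGal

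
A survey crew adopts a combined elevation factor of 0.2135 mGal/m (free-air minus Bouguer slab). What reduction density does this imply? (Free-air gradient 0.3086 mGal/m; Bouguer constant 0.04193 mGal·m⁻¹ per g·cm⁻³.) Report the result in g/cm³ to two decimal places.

2.27

0.2135 = 0.3086 − 0.04193 × ρ
ρ = (0.3086 − 0.2135) / 0.04193 = 2.27 g/cm³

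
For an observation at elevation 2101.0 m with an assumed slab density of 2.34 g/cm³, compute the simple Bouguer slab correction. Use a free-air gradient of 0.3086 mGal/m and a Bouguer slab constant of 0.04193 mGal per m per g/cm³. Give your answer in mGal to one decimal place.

Bouguer slab correction = 0.04193 × 2.34 × 2101.0 = 206.1 mGal

206.1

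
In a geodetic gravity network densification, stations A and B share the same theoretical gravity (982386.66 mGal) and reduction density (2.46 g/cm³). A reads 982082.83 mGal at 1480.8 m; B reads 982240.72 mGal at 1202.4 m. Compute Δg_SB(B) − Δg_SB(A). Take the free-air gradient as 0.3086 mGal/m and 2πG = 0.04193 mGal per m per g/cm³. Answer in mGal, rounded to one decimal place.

Δg_SB(A) = 982082.83 − 982386.66 + 0.3086×1480.8 − 0.04193×2.46×1480.8 = 0.40 mGal
Δg_SB(B) = 982240.72 − 982386.66 + 0.3086×1202.4 − 0.04193×2.46×1202.4 = 101.10 mGal
Difference = 101.10 − (0.40) = 100.70 mGal

100.7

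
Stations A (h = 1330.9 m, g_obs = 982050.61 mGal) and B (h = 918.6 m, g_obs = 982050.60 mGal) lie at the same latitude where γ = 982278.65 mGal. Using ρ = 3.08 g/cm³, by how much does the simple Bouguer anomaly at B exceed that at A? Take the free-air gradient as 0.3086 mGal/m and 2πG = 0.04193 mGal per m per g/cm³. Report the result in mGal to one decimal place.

Δg_SB(A) = 982050.61 − 982278.65 + 0.3086×1330.9 − 0.04193×3.08×1330.9 = 10.80 mGal
Δg_SB(B) = 982050.60 − 982278.65 + 0.3086×918.6 − 0.04193×3.08×918.6 = -63.20 mGal
Difference = -63.20 − (10.80) = -74.00 mGal

-74.0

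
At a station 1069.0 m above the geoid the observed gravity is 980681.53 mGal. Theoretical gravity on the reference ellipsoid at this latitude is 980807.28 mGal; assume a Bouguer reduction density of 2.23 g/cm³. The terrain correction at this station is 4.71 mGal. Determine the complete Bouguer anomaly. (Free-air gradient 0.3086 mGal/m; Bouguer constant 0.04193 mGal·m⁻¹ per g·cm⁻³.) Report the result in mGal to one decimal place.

108.9

Free-air correction = 0.3086 × 1069.0 = 329.89 mGal
Free-air anomaly = 980681.53 − 980807.28 + (329.89) = 204.14 mGal
Bouguer slab correction = 0.04193 × 2.23 × 1069.0 = 99.96 mGal
Simple Bouguer anomaly = 204.14 − (99.96) = 104.18 mGal
Complete Bouguer anomaly = 104.18 + 4.71 = 108.89 mGal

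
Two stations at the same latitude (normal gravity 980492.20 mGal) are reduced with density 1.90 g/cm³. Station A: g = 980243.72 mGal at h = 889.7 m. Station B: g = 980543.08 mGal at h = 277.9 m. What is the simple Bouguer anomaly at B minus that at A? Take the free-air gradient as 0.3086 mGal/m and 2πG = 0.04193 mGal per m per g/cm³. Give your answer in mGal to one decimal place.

159.3

Δg_SB(A) = 980243.72 − 980492.20 + 0.3086×889.7 − 0.04193×1.90×889.7 = -44.80 mGal
Δg_SB(B) = 980543.08 − 980492.20 + 0.3086×277.9 − 0.04193×1.90×277.9 = 114.50 mGal
Difference = 114.50 − (-44.80) = 159.30 mGal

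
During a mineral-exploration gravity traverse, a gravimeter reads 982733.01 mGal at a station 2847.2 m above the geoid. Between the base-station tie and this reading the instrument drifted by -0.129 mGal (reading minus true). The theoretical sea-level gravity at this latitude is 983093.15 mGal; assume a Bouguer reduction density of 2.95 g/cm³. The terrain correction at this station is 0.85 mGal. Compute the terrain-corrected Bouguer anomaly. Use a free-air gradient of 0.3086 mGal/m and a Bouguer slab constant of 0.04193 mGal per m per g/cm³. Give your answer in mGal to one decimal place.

167.3

Drift-corrected reading = 982733.01 − (-0.129) = 982733.139 mGal
Free-air correction = 0.3086 × 2847.2 = 878.65 mGal
Free-air anomaly = 982733.139 − 983093.15 + (878.65) = 518.639 mGal
Bouguer slab correction = 0.04193 × 2.95 × 2847.2 = 352.18 mGal
Simple Bouguer anomaly = 518.639 − (352.18) = 166.459 mGal
Complete Bouguer anomaly = 166.459 + 0.85 = 167.309 mGal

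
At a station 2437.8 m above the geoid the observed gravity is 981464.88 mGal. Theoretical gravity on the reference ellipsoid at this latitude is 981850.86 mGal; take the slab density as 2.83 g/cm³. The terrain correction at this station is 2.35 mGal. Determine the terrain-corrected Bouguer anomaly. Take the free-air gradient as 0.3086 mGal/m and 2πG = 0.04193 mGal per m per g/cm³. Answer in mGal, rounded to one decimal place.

79.4

Free-air correction = 0.3086 × 2437.8 = 752.31 mGal
Free-air anomaly = 981464.88 − 981850.86 + (752.31) = 366.33 mGal
Bouguer slab correction = 0.04193 × 2.83 × 2437.8 = 289.27 mGal
Simple Bouguer anomaly = 366.33 − (289.27) = 77.06 mGal
Complete Bouguer anomaly = 77.06 + 2.35 = 79.41 mGal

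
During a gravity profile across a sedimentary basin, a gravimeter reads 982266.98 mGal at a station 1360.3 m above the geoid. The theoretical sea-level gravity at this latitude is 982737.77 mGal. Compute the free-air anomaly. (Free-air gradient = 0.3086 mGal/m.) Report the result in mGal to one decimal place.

-51.0

Free-air correction = 0.3086 × 1360.3 = 419.79 mGal
Free-air anomaly = 982266.98 − 982737.77 + (419.79) = -51.00 mGal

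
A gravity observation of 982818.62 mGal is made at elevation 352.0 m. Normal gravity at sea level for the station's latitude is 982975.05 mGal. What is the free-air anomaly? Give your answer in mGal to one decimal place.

-47.8

Free-air correction = 0.3086 × 352.0 = 108.63 mGal
Free-air anomaly = 982818.62 − 982975.05 + (108.63) = -47.80 mGal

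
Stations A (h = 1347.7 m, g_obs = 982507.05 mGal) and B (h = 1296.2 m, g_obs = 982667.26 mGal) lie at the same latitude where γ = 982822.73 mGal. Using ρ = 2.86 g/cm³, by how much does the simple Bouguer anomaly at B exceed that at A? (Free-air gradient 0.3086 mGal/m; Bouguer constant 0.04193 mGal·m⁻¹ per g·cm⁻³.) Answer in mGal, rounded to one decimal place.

150.5

Δg_SB(A) = 982507.05 − 982822.73 + 0.3086×1347.7 − 0.04193×2.86×1347.7 = -61.40 mGal
Δg_SB(B) = 982667.26 − 982822.73 + 0.3086×1296.2 − 0.04193×2.86×1296.2 = 89.10 mGal
Difference = 89.10 − (-61.40) = 150.50 mGal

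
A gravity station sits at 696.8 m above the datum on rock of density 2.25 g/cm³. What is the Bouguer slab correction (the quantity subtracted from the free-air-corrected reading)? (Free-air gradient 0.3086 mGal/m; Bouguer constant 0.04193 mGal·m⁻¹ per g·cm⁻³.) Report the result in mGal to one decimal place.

65.7

Bouguer slab correction = 0.04193 × 2.25 × 696.8 = 65.7 mGal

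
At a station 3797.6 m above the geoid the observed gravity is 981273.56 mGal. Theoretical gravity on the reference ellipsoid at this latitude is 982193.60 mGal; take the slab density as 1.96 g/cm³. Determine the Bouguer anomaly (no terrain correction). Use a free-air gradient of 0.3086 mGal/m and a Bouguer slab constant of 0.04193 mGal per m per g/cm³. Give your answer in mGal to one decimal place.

Free-air correction = 0.3086 × 3797.6 = 1171.94 mGal
Free-air anomaly = 981273.56 − 982193.60 + (1171.94) = 251.90 mGal
Bouguer slab correction = 0.04193 × 1.96 × 3797.6 = 312.10 mGal
Simple Bouguer anomaly = 251.90 − (312.10) = -60.20 mGal

-60.2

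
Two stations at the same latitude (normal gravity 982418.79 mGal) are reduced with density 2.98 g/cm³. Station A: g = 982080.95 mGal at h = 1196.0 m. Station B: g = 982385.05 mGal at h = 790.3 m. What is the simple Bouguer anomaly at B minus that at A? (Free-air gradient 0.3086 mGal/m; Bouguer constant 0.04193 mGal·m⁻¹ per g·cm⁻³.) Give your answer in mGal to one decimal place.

Δg_SB(A) = 982080.95 − 982418.79 + 0.3086×1196.0 − 0.04193×2.98×1196.0 = -118.20 mGal
Δg_SB(B) = 982385.05 − 982418.79 + 0.3086×790.3 − 0.04193×2.98×790.3 = 111.40 mGal
Difference = 111.40 − (-118.20) = 229.60 mGal

229.6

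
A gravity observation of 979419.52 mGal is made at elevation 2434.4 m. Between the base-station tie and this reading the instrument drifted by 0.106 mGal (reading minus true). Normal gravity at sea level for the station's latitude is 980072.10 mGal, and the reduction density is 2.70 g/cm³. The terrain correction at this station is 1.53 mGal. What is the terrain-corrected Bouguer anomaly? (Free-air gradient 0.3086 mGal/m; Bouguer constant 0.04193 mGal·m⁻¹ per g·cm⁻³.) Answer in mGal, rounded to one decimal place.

Drift-corrected reading = 979419.52 − (0.106) = 979419.414 mGal
Free-air correction = 0.3086 × 2434.4 = 751.26 mGal
Free-air anomaly = 979419.414 − 980072.10 + (751.26) = 98.574 mGal
Bouguer slab correction = 0.04193 × 2.70 × 2434.4 = 275.60 mGal
Simple Bouguer anomaly = 98.574 − (275.60) = -177.026 mGal
Complete Bouguer anomaly = -177.026 + 1.53 = -175.496 mGal

-175.5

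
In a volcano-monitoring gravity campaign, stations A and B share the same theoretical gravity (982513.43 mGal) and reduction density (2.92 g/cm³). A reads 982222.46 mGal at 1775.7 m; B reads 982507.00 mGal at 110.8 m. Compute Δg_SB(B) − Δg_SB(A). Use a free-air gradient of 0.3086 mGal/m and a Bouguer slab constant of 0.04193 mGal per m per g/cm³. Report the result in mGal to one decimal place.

-25.4

Δg_SB(A) = 982222.46 − 982513.43 + 0.3086×1775.7 − 0.04193×2.92×1775.7 = 39.60 mGal
Δg_SB(B) = 982507.00 − 982513.43 + 0.3086×110.8 − 0.04193×2.92×110.8 = 14.20 mGal
Difference = 14.20 − (39.60) = -25.40 mGal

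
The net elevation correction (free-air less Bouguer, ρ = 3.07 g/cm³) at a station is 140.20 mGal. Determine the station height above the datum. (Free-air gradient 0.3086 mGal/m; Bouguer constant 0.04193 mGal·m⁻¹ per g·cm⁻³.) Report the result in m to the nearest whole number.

779

Combined gradient = 0.3086 − 0.04193 × 3.07 = 0.1798749 mGal/m
h = 140.20 / 0.1798749 = 779.43 m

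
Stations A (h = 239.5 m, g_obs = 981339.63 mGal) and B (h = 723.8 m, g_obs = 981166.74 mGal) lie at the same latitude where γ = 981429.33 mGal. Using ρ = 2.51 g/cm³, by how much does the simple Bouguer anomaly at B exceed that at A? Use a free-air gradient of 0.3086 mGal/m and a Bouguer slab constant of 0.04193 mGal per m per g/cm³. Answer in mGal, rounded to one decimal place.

-74.4

Δg_SB(A) = 981339.63 − 981429.33 + 0.3086×239.5 − 0.04193×2.51×239.5 = -41.00 mGal
Δg_SB(B) = 981166.74 − 981429.33 + 0.3086×723.8 − 0.04193×2.51×723.8 = -115.40 mGal
Difference = -115.40 − (-41.00) = -74.40 mGal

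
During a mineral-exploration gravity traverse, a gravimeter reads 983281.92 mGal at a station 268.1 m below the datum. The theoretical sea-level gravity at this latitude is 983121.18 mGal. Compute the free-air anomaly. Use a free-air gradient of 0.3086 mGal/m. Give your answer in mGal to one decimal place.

78.0

Free-air correction = 0.3086 × -268.1 = -82.74 mGal
Free-air anomaly = 983281.92 − 983121.18 + (-82.74) = 78.00 mGal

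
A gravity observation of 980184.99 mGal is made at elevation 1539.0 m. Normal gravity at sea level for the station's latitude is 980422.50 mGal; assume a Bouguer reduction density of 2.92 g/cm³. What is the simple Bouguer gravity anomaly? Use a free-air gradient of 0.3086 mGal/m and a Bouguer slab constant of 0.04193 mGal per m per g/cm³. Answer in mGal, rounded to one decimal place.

Free-air correction = 0.3086 × 1539.0 = 474.94 mGal
Free-air anomaly = 980184.99 − 980422.50 + (474.94) = 237.43 mGal
Bouguer slab correction = 0.04193 × 2.92 × 1539.0 = 188.43 mGal
Simple Bouguer anomaly = 237.43 − (188.43) = 49.00 mGal

49.0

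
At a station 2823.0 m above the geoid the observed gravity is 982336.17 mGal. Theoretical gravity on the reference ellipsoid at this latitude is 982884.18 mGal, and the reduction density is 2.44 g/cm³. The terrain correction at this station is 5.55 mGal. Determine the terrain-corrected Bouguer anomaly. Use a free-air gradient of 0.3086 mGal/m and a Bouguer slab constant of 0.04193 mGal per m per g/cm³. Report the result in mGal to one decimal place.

39.9

Free-air correction = 0.3086 × 2823.0 = 871.18 mGal
Free-air anomaly = 982336.17 − 982884.18 + (871.18) = 323.17 mGal
Bouguer slab correction = 0.04193 × 2.44 × 2823.0 = 288.82 mGal
Simple Bouguer anomaly = 323.17 − (288.82) = 34.35 mGal
Complete Bouguer anomaly = 34.35 + 5.55 = 39.90 mGal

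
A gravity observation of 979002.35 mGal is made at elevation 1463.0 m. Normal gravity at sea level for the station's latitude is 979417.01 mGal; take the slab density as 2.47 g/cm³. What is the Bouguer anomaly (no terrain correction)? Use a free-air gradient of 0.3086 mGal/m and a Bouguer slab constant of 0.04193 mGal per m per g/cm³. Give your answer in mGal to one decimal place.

-114.7

Free-air correction = 0.3086 × 1463.0 = 451.48 mGal
Free-air anomaly = 979002.35 − 979417.01 + (451.48) = 36.82 mGal
Bouguer slab correction = 0.04193 × 2.47 × 1463.0 = 151.52 mGal
Simple Bouguer anomaly = 36.82 − (151.52) = -114.70 mGal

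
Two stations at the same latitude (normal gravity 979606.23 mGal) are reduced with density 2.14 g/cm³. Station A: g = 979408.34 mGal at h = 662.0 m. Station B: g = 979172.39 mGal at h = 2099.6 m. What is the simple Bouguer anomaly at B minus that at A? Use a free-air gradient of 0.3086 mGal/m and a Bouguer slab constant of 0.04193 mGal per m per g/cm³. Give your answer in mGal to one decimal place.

Δg_SB(A) = 979408.34 − 979606.23 + 0.3086×662.0 − 0.04193×2.14×662.0 = -53.00 mGal
Δg_SB(B) = 979172.39 − 979606.23 + 0.3086×2099.6 − 0.04193×2.14×2099.6 = 25.70 mGal
Difference = 25.70 − (-53.00) = 78.70 mGal

78.7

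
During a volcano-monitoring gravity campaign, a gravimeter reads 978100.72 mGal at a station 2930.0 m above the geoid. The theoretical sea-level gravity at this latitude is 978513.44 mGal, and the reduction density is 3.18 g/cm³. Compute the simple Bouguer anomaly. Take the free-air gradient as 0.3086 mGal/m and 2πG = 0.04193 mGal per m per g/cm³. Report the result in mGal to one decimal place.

Free-air correction = 0.3086 × 2930.0 = 904.20 mGal
Free-air anomaly = 978100.72 − 978513.44 + (904.20) = 491.48 mGal
Bouguer slab correction = 0.04193 × 3.18 × 2930.0 = 390.68 mGal
Simple Bouguer anomaly = 491.48 − (390.68) = 100.80 mGal

100.8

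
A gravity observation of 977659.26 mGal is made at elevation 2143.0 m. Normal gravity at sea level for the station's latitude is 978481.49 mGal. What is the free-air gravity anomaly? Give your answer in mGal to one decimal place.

Free-air correction = 0.3086 × 2143.0 = 661.33 mGal
Free-air anomaly = 977659.26 − 978481.49 + (661.33) = -160.90 mGal

-160.9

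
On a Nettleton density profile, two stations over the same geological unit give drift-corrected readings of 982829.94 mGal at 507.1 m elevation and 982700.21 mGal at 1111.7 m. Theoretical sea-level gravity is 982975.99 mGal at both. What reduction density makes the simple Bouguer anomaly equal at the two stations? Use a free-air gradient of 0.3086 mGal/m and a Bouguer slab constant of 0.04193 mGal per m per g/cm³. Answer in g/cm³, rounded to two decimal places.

Δg_obs = 982700.21 − 982829.94 = -129.73 mGal over Δh = 1111.7 − 507.1 = 604.6 m
Equal Bouguer anomalies ⇒ Δg_obs + (0.3086 − 0.04193ρ)·Δh = 0
0.3086 − 0.04193ρ = −Δg_obs/Δh = 0.21457
ρ = (0.3086 − 0.21457) / 0.04193 = 2.24 g/cm³

2.24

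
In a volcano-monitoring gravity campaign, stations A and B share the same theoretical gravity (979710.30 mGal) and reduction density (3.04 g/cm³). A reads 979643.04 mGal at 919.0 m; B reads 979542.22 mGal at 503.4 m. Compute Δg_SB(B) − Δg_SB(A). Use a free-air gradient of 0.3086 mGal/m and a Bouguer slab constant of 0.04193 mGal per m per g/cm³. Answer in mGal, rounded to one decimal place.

-176.1

Δg_SB(A) = 979643.04 − 979710.30 + 0.3086×919.0 − 0.04193×3.04×919.0 = 99.20 mGal
Δg_SB(B) = 979542.22 − 979710.30 + 0.3086×503.4 − 0.04193×3.04×503.4 = -76.90 mGal
Difference = -76.90 − (99.20) = -176.10 mGal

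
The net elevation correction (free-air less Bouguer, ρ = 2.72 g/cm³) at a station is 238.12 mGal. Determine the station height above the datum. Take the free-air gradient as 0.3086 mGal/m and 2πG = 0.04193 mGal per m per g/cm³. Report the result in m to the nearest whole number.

Combined gradient = 0.3086 − 0.04193 × 2.72 = 0.1945504 mGal/m
h = 238.12 / 0.1945504 = 1223.95 m

1224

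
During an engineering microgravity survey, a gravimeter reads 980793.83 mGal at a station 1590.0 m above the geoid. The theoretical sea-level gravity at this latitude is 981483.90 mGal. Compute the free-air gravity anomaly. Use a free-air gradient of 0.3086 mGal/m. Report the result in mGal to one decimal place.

-199.4

Free-air correction = 0.3086 × 1590.0 = 490.67 mGal
Free-air anomaly = 980793.83 − 981483.90 + (490.67) = -199.40 mGal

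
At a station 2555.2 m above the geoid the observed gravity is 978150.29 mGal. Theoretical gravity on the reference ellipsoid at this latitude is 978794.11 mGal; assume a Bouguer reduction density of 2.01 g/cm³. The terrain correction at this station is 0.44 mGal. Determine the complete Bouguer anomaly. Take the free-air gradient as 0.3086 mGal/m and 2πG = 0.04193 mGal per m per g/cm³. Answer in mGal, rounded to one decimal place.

Free-air correction = 0.3086 × 2555.2 = 788.53 mGal
Free-air anomaly = 978150.29 − 978794.11 + (788.53) = 144.71 mGal
Bouguer slab correction = 0.04193 × 2.01 × 2555.2 = 215.35 mGal
Simple Bouguer anomaly = 144.71 − (215.35) = -70.64 mGal
Complete Bouguer anomaly = -70.64 + 0.44 = -70.20 mGal

-70.2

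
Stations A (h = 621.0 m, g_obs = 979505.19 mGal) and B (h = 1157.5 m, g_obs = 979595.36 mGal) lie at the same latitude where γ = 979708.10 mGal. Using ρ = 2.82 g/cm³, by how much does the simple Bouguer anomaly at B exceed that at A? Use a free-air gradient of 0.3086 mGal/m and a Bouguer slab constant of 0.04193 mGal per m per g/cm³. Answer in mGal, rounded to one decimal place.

192.3

Δg_SB(A) = 979505.19 − 979708.10 + 0.3086×621.0 − 0.04193×2.82×621.0 = -84.70 mGal
Δg_SB(B) = 979595.36 − 979708.10 + 0.3086×1157.5 − 0.04193×2.82×1157.5 = 107.60 mGal
Difference = 107.60 − (-84.70) = 192.30 mGal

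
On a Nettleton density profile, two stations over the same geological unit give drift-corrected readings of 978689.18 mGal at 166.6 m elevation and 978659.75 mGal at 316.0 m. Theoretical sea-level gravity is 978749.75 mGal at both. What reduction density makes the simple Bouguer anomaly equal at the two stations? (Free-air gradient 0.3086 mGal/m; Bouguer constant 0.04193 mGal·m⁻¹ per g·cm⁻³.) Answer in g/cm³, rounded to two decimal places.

Δg_obs = 978659.75 − 978689.18 = -29.43 mGal over Δh = 316.0 − 166.6 = 149.4 m
Equal Bouguer anomalies ⇒ Δg_obs + (0.3086 − 0.04193ρ)·Δh = 0
0.3086 − 0.04193ρ = −Δg_obs/Δh = 0.19699
ρ = (0.3086 − 0.19699) / 0.04193 = 2.66 g/cm³

2.66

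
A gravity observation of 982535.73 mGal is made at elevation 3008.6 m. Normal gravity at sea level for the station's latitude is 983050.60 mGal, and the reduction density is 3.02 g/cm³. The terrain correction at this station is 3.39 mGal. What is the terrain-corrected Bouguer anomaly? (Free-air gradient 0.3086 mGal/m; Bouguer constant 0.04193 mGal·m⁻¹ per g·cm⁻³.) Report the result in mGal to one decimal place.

36.0

Free-air correction = 0.3086 × 3008.6 = 928.45 mGal
Free-air anomaly = 982535.73 − 983050.60 + (928.45) = 413.58 mGal
Bouguer slab correction = 0.04193 × 3.02 × 3008.6 = 380.97 mGal
Simple Bouguer anomaly = 413.58 − (380.97) = 32.61 mGal
Complete Bouguer anomaly = 32.61 + 3.39 = 36.00 mGal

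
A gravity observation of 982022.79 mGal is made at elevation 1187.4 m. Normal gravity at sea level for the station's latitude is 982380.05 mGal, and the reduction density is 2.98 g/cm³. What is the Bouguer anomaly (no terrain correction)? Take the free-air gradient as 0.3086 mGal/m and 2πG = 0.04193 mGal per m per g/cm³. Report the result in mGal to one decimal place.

-139.2

Free-air correction = 0.3086 × 1187.4 = 366.43 mGal
Free-air anomaly = 982022.79 − 982380.05 + (366.43) = 9.17 mGal
Bouguer slab correction = 0.04193 × 2.98 × 1187.4 = 148.37 mGal
Simple Bouguer anomaly = 9.17 − (148.37) = -139.20 mGal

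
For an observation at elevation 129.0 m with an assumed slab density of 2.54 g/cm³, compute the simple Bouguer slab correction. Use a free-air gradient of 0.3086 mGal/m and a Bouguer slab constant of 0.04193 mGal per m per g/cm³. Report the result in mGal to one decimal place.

13.7

Bouguer slab correction = 0.04193 × 2.54 × 129.0 = 13.7 mGal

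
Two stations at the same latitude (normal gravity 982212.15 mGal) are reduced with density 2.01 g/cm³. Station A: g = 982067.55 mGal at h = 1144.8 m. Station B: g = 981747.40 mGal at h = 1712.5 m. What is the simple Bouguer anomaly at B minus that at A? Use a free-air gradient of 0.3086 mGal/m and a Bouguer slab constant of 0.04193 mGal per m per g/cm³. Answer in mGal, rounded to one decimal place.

Δg_SB(A) = 982067.55 − 982212.15 + 0.3086×1144.8 − 0.04193×2.01×1144.8 = 112.20 mGal
Δg_SB(B) = 981747.40 − 982212.15 + 0.3086×1712.5 − 0.04193×2.01×1712.5 = -80.60 mGal
Difference = -80.60 − (112.20) = -192.80 mGal

-192.8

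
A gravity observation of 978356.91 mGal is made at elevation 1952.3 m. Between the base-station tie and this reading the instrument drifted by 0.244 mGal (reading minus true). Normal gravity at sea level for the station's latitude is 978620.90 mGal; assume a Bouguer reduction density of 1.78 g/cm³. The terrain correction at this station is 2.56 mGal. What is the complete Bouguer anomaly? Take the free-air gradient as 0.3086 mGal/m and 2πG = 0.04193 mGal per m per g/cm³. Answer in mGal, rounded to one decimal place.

195.1

Drift-corrected reading = 978356.91 − (0.244) = 978356.666 mGal
Free-air correction = 0.3086 × 1952.3 = 602.48 mGal
Free-air anomaly = 978356.666 − 978620.90 + (602.48) = 338.246 mGal
Bouguer slab correction = 0.04193 × 1.78 × 1952.3 = 145.71 mGal
Simple Bouguer anomaly = 338.246 − (145.71) = 192.536 mGal
Complete Bouguer anomaly = 192.536 + 2.56 = 195.096 mGal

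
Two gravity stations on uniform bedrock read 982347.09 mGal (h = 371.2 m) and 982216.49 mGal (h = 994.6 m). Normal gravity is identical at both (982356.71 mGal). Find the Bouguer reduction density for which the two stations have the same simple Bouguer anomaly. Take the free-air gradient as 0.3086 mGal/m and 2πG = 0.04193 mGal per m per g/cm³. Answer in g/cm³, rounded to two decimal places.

2.36

Δg_obs = 982216.49 − 982347.09 = -130.60 mGal over Δh = 994.6 − 371.2 = 623.4 m
Equal Bouguer anomalies ⇒ Δg_obs + (0.3086 − 0.04193ρ)·Δh = 0
0.3086 − 0.04193ρ = −Δg_obs/Δh = 0.20950
ρ = (0.3086 − 0.20950) / 0.04193 = 2.36 g/cm³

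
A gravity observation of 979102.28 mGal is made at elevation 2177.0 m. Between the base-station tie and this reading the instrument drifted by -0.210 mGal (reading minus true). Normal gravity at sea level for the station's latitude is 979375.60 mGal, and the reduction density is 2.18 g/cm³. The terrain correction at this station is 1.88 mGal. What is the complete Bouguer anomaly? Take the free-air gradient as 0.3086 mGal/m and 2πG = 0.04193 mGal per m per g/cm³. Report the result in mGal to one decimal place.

201.6

Drift-corrected reading = 979102.28 − (-0.210) = 979102.490 mGal
Free-air correction = 0.3086 × 2177.0 = 671.82 mGal
Free-air anomaly = 979102.490 − 979375.60 + (671.82) = 398.710 mGal
Bouguer slab correction = 0.04193 × 2.18 × 2177.0 = 198.99 mGal
Simple Bouguer anomaly = 398.710 − (198.99) = 199.720 mGal
Complete Bouguer anomaly = 199.720 + 1.88 = 201.600 mGal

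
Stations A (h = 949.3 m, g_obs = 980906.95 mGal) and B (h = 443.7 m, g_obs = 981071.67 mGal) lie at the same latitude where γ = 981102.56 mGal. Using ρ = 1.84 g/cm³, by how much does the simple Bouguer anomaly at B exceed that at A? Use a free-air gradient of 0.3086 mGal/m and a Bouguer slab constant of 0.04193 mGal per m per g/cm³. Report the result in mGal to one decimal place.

Δg_SB(A) = 980906.95 − 981102.56 + 0.3086×949.3 − 0.04193×1.84×949.3 = 24.10 mGal
Δg_SB(B) = 981071.67 − 981102.56 + 0.3086×443.7 − 0.04193×1.84×443.7 = 71.80 mGal
Difference = 71.80 − (24.10) = 47.70 mGal

47.7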